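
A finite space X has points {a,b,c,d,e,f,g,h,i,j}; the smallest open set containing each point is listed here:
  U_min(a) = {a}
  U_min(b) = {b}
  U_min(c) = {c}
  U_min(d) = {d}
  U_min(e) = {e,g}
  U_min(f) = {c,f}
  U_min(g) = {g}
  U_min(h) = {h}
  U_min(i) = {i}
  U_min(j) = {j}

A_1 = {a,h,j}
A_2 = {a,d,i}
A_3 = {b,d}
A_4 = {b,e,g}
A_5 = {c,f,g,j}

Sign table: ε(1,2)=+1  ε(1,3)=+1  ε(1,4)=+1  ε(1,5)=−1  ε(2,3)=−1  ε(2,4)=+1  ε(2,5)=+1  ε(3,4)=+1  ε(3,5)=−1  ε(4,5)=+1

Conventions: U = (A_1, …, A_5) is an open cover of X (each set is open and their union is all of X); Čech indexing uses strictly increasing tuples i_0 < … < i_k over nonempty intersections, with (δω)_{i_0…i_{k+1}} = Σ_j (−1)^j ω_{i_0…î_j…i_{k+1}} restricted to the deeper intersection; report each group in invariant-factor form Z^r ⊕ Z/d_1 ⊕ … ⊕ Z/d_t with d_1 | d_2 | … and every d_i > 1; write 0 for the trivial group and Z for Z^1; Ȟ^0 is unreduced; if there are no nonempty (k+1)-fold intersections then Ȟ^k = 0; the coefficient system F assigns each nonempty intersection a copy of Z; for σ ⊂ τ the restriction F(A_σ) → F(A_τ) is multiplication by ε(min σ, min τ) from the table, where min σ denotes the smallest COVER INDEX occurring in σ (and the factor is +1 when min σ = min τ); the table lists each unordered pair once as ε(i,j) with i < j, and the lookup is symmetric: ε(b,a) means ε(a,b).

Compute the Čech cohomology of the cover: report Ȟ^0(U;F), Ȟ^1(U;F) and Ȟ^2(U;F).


nonempty intersections:
  A12={a} A15={j} A23={d} A34={b} A45={g}
C dims 5,5; δ0: rk 4, SNF 1^4
Ȟ^0: (5−4)−0=1 ⇒ Z
Ȟ^1: (5−0)−4=1 ⇒ Z
Ȟ^2: (0−0)−0=0 ⇒ 0

Ȟ^0 = Z, Ȟ^1 = Z and Ȟ^2 = 0


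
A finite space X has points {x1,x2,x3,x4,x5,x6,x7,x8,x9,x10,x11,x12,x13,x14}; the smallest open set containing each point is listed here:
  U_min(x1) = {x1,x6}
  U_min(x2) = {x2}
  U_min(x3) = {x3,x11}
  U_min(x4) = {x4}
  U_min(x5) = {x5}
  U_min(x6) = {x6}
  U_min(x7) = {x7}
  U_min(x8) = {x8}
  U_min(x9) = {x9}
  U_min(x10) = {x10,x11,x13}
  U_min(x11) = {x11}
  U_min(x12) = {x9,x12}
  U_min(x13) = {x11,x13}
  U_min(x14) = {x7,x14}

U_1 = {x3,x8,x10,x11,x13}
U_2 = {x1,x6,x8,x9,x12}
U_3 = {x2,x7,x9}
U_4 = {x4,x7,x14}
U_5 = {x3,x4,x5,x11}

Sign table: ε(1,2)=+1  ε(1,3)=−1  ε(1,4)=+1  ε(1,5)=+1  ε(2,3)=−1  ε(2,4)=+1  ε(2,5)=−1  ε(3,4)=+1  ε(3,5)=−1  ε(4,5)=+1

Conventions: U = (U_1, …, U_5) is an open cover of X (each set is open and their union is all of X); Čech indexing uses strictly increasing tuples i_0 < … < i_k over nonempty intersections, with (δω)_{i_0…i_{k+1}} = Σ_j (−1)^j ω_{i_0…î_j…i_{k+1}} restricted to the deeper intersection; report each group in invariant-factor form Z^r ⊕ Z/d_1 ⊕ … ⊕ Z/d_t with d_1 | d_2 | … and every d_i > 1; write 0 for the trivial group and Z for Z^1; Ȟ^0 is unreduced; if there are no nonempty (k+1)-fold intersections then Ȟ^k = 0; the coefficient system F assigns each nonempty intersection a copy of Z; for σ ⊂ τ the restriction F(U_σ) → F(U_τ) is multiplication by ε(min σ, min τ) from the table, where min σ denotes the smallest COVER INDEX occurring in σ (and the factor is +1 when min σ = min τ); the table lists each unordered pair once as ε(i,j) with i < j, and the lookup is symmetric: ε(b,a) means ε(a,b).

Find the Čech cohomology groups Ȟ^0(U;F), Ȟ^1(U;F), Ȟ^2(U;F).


nerve of the cover:
  U12={x8} U15={x3,x11} U23={x9} U34={x7} U45={x4}
C dims 5,5; δ0: rk 5, SNF 1^4·2
Ȟ^0 = (5 − 5) − 0 = 0, so Ȟ^0 ≅ 0
Ȟ^1 = (5 − 0) − 5 = 0 plus torsion [2], so Ȟ^1 ≅ Z/2
Ȟ^2 = (0 − 0) − 0 = 0, so Ȟ^2 ≅ 0

Ȟ^0 ≅ 0; Ȟ^1 ≅ Z/2; Ȟ^2 ≅ 0


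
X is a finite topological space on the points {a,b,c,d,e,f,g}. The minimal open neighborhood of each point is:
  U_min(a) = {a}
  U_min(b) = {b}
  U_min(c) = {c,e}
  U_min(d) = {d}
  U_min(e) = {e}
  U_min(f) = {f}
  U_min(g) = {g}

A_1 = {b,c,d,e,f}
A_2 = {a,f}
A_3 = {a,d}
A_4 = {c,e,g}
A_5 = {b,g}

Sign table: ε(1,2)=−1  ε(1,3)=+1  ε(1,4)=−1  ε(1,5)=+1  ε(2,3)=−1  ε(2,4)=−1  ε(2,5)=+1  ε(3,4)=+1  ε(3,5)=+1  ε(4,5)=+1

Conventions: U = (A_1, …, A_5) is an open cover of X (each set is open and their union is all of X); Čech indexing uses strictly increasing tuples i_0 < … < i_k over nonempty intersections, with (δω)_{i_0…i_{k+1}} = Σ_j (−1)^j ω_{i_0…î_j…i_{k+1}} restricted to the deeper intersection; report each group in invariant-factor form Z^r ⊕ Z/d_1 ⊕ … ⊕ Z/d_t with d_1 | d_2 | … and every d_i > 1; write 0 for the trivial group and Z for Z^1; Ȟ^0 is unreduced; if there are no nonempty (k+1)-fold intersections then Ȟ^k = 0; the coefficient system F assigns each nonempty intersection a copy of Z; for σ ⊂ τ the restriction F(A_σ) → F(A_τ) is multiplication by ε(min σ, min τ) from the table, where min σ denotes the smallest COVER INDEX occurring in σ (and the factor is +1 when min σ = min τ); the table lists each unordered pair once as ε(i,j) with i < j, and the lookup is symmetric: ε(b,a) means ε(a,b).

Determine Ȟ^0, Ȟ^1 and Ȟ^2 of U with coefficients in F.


Ȟ^0 = 0, Ȟ^1 = Z ⊕ Z/2, Ȟ^2 = 0

nonempty intersections:
  A12={f} A13={d} A14={c,e} A15={b} A23={a} A45={g}
C dims 5,6; δ0: rk 5, SNF 1^4·2
Ȟ^0: (5−5)−0=0 ⇒ 0
Ȟ^1: (6−0)−5=1 plus torsion [2] ⇒ Z ⊕ Z/2
Ȟ^2: (0−0)−0=0 ⇒ 0


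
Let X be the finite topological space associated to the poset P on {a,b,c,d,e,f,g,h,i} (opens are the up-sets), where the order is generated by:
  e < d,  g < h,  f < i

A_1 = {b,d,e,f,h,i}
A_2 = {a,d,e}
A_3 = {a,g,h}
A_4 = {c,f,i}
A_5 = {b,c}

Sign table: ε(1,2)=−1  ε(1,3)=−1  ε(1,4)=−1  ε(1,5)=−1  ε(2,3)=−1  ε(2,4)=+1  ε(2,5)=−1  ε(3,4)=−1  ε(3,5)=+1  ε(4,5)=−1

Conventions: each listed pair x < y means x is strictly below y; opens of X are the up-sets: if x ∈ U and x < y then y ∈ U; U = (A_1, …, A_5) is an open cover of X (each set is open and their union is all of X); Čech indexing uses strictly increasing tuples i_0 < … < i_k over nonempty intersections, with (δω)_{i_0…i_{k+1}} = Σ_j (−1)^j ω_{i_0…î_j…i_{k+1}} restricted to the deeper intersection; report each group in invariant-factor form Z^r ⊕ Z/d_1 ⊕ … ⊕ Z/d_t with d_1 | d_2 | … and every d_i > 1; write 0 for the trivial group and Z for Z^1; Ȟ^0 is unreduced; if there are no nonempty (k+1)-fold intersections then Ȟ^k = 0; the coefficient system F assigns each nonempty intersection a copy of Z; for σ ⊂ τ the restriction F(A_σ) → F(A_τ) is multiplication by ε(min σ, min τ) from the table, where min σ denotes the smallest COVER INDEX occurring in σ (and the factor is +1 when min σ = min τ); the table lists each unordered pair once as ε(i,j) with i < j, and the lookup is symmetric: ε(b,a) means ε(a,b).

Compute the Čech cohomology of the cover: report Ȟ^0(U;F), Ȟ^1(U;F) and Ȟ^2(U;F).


nonempty intersections:
  A12={d,e} A13={h} A14={f,i} A15={b} A23={a} A45={c}
C dims 5,6; δ0: rk 5, SNF 1^4·2
Ȟ^0: (5−5)−0=0 ⇒ 0
Ȟ^1: (6−0)−5=1 plus torsion [2] ⇒ Z ⊕ Z/2
Ȟ^2: (0−0)−0=0 ⇒ 0

Ȟ^0 ≅ 0,  Ȟ^1 ≅ Z ⊕ Z/2,  Ȟ^2 ≅ 0


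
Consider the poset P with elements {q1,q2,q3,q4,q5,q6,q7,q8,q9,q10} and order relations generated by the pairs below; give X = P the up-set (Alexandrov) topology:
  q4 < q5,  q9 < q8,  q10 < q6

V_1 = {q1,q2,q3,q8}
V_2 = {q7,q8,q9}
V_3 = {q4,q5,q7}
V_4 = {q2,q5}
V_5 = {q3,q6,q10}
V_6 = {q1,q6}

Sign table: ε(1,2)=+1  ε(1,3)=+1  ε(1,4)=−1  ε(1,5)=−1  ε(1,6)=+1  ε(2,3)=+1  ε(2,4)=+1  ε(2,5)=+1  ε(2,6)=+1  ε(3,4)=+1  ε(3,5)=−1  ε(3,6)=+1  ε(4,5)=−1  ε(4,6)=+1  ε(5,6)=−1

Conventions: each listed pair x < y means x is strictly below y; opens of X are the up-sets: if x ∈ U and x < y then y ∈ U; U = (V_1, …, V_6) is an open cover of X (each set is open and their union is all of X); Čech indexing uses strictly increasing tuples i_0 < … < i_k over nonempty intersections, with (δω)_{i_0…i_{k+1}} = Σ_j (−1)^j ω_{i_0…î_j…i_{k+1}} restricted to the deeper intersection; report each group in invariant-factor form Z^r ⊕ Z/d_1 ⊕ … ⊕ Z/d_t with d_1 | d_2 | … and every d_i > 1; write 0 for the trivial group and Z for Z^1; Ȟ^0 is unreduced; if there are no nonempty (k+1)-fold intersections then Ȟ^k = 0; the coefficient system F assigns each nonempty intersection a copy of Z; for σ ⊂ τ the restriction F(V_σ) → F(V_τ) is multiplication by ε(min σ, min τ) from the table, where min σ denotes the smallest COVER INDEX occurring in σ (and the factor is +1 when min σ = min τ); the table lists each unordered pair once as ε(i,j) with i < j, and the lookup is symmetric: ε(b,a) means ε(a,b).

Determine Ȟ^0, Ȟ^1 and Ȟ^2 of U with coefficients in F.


nerve of the cover:
  V12={q8} V14={q2} V15={q3} V16={q1} V23={q7} V34={q5} V56={q6}
C dims 6,7; δ0: rk 6, SNF 1^5·2
Ȟ^0 = (6 − 6) − 0 = 0, so Ȟ^0 ≅ 0
Ȟ^1 = (7 − 0) − 6 = 1 plus torsion [2], so Ȟ^1 ≅ Z ⊕ Z/2
Ȟ^2 = (0 − 0) − 0 = 0, so Ȟ^2 ≅ 0

Ȟ^0 ≅ 0, Ȟ^1 ≅ Z ⊕ Z/2 and Ȟ^2 ≅ 0


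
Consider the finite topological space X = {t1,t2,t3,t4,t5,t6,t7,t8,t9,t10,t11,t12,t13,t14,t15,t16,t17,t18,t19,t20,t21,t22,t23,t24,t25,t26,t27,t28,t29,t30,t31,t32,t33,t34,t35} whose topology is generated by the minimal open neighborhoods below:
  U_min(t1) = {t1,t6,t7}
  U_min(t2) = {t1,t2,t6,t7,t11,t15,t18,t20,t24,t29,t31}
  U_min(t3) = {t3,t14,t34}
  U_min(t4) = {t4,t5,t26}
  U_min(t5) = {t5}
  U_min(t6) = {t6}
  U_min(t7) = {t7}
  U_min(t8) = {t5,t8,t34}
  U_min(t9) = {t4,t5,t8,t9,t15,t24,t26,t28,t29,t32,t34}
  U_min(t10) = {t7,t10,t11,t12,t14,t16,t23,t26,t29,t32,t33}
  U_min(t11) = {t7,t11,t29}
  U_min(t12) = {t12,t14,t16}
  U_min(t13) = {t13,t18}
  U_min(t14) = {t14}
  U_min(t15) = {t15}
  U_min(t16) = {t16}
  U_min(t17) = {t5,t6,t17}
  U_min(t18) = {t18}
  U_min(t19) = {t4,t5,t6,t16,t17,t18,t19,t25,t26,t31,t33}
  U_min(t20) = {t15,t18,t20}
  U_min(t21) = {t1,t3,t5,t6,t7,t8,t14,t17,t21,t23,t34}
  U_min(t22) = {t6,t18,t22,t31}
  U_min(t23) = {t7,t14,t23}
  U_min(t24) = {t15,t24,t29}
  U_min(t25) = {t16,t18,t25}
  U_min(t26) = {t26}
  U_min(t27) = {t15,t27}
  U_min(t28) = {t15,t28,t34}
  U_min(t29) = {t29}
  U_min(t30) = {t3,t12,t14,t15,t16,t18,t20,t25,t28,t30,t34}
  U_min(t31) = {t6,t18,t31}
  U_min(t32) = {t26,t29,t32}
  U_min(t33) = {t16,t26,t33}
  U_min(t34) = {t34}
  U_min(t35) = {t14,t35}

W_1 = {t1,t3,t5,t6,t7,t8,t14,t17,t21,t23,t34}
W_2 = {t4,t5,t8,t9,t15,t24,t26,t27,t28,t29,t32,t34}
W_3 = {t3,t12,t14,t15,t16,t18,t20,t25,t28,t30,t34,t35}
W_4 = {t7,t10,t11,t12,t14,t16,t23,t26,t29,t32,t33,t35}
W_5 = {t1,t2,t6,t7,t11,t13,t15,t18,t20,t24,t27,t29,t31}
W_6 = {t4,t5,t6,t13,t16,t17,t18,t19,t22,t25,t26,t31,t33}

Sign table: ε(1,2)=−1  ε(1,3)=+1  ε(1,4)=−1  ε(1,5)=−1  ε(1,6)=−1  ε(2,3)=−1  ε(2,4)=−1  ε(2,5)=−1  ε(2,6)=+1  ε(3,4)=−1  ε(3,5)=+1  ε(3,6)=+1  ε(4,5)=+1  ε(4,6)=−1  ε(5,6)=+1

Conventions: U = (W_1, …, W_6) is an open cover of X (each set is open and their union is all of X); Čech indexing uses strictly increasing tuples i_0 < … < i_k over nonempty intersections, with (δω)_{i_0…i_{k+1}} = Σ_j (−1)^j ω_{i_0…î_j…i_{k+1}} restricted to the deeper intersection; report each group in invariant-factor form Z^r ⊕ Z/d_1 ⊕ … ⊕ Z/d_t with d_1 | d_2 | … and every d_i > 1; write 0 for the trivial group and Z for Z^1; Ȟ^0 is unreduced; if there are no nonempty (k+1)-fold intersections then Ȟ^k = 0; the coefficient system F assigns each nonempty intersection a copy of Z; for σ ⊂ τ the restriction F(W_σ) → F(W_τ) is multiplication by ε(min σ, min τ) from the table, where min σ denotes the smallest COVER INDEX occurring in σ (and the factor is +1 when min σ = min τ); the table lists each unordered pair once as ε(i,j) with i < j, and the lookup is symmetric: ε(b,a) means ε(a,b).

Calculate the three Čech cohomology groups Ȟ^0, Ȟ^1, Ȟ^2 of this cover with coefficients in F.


nonempty overlaps:
  W12={t5,t8,t34} W13={t3,t14,t34} W14={t7,t14,t23} W15={t1,t6,t7} W16={t5,t6,t17} W23={t15,t28,t34} W24={t26,t29,t32} W25={t15,t24,t27,t29} W26={t4,t5,t26} W34={t12,t14,t16,t35} W35={t15,t18,t20} W36={t16,t18,t25} W45={t7,t11,t29} W46={t16,t26,t33} W56={t6,t13,t18,t31}
  W123={t34} W126={t5} W134={t14} W145={t7} W156={t6} W235={t15} W245={t29} W246={t26} W346={t16} W356={t18}
C dims 6,15,10; δ0: rk 6, SNF 1^5·2; δ1: rk 9, SNF 1^9
degree 0: 6−6−0 = 0 → Ȟ^0 ≅ 0
degree 1: 15−9−6 = 0 plus torsion [2] → Ȟ^1 ≅ Z/2
degree 2: 10−0−9 = 1 → Ȟ^2 ≅ Z

Ȟ^0 ≅ 0, Ȟ^1 ≅ Z/2, Ȟ^2 ≅ Z


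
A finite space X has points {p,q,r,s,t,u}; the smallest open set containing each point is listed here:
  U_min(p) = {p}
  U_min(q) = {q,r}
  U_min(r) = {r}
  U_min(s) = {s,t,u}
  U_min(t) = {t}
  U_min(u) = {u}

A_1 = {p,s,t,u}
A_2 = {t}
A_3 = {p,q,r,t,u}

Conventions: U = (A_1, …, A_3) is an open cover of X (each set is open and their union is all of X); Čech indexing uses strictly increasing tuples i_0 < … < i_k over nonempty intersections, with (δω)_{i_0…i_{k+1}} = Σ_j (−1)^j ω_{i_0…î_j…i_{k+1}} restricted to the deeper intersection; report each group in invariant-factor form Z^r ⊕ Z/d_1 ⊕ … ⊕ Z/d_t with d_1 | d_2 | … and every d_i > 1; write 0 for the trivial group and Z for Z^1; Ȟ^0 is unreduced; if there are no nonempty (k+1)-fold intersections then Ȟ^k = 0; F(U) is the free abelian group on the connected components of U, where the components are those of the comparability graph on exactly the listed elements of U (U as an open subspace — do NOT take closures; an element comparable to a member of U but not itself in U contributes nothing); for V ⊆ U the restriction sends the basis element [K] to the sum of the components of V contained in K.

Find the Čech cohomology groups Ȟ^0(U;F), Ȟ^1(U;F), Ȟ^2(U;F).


cover nerve:
  A12={t} A13={p,t,u} A23={t}
  A123={t}
components per intersection:
  A1: {p} {s,t,u}
  A2: {t}
  A3: {p} {q,r} {t} {u}
  A12: {t}
  A13: {p} {t} {u}
  A23: {t}
  A123: {t}
C dims 7,5,1; δ0: rk 4, SNF 1^4; δ1: rk 1, SNF 1^1
Ȟ^0: (7−4)−0=3 ⇒ Z^3
Ȟ^1: (5−1)−4=0 ⇒ 0
Ȟ^2: (1−0)−1=0 ⇒ 0

Ȟ^0(U;F) ≅ Z^3, Ȟ^1(U;F) ≅ 0, Ȟ^2(U;F) ≅ 0


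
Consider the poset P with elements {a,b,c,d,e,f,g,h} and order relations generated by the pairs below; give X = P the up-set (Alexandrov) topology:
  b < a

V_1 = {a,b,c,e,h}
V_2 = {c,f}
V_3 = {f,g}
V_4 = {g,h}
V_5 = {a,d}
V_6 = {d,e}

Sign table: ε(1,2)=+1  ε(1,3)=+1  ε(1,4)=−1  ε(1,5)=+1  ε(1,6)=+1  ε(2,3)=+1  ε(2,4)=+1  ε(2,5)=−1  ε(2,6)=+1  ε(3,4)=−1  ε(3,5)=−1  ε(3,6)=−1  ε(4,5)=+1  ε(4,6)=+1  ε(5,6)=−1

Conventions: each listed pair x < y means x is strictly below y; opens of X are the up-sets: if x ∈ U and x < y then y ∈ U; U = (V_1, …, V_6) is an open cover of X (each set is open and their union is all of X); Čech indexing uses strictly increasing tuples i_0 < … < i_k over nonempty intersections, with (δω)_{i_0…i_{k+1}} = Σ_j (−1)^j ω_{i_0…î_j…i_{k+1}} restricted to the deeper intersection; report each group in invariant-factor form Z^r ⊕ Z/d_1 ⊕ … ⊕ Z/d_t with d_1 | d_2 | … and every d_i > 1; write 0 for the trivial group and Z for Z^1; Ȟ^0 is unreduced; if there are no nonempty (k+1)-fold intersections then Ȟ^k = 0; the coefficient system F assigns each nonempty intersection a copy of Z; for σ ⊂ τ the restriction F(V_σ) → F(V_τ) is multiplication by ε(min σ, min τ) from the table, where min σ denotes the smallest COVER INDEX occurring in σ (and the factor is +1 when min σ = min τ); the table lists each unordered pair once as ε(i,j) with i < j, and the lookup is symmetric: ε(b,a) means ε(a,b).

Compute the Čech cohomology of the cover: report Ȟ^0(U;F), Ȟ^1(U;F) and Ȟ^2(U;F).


Ȟ^0(U;F) ≅ 0; Ȟ^1(U;F) ≅ Z ⊕ Z/2; Ȟ^2(U;F) ≅ 0

intersection data:
  V12={c} V14={h} V15={a} V16={e} V23={f} V34={g} V56={d}
C dims 6,7; δ0: rk 6, SNF 1^5·2
Ȟ^0 = (6 − 6) − 0 = 0, so Ȟ^0 ≅ 0
Ȟ^1 = (7 − 0) − 6 = 1 plus torsion [2], so Ȟ^1 ≅ Z ⊕ Z/2
Ȟ^2 = (0 − 0) − 0 = 0, so Ȟ^2 ≅ 0


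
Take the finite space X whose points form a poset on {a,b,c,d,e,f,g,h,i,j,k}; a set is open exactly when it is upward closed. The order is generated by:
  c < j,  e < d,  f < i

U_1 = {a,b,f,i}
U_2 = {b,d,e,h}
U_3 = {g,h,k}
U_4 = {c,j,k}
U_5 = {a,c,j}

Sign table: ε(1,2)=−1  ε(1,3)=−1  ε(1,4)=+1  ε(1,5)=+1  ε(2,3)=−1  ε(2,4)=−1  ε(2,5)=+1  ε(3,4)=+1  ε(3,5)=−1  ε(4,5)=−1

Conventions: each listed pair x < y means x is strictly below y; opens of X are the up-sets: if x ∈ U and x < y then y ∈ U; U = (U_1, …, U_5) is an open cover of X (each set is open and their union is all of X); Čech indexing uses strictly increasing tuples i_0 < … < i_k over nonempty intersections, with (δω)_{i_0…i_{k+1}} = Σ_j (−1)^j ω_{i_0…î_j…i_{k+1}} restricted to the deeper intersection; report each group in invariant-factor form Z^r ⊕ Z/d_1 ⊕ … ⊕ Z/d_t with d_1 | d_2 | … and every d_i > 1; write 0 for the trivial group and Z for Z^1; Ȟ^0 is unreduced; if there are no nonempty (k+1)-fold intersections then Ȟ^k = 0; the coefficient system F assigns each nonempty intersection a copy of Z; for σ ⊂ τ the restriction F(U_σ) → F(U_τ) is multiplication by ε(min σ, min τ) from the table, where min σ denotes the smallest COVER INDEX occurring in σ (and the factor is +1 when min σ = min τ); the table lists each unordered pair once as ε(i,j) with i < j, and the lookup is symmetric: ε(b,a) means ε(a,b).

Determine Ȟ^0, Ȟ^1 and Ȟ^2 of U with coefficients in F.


Ȟ^0 ≅ 0, Ȟ^1 ≅ Z/2, Ȟ^2 ≅ 0

nonempty intersections:
  U12={b} U15={a} U23={h} U34={k} U45={c,j}
C dims 5,5; δ0: rk 5, SNF 1^4·2
Ȟ^0: (5−5)−0=0 ⇒ 0
Ȟ^1: (5−0)−5=0 plus torsion [2] ⇒ Z/2
Ȟ^2: (0−0)−0=0 ⇒ 0


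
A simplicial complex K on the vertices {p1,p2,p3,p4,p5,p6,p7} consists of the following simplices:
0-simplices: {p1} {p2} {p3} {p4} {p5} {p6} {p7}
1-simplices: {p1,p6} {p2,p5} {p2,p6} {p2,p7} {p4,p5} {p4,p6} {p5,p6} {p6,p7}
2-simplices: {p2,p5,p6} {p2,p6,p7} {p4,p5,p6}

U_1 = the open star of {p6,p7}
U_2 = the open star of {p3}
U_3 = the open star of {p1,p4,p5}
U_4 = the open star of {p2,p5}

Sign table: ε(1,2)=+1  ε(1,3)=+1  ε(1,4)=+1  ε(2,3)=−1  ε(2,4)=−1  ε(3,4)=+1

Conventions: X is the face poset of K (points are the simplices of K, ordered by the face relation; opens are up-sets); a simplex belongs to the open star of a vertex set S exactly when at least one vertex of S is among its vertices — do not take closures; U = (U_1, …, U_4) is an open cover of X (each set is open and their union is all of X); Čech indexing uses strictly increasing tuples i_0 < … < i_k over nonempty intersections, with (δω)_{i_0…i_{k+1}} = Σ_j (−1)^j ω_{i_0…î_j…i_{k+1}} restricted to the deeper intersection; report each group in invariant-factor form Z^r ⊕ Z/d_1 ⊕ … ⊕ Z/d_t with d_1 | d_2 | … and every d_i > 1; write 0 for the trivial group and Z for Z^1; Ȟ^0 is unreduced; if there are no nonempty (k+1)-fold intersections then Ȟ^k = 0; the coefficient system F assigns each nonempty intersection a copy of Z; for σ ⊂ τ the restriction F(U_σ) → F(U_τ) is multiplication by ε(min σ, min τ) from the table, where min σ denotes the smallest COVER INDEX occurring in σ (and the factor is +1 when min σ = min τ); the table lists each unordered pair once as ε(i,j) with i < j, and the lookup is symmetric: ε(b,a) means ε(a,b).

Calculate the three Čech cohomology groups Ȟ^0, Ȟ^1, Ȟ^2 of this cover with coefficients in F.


Ȟ^0 = Z^2, Ȟ^1 = 0 and Ȟ^2 = 0

nerve of the cover:
  U1={{p6},{p7},{p1,p6},{p2,p6},{p2,p7},{p4,p6},{p5,p6},{p6,p7},{p2,p5,p6},{p2,p6,p7},{p4,p5,p6}} U2={{p3}} U3={{p1},{p4},{p5},{p1,p6},{p2,p5},{p4,p5},{p4,p6},{p5,p6},{p2,p5,p6},{p4,p5,p6}} U4={{p2},{p5},{p2,p5},{p2,p6},{p2,p7},{p4,p5},{p5,p6},{p2,p5,p6},{p2,p6,p7},{p4,p5,p6}}
  U13={{p1,p6},{p4,p6},{p5,p6},{p2,p5,p6},{p4,p5,p6}} U14={{p2,p6},{p2,p7},{p5,p6},{p2,p5,p6},{p2,p6,p7},{p4,p5,p6}} U34={{p5},{p2,p5},{p4,p5},{p5,p6},{p2,p5,p6},{p4,p5,p6}}
  U134={{p5,p6},{p2,p5,p6},{p4,p5,p6}}
C dims 4,3,1; δ0: rk 2, SNF 1^2; δ1: rk 1, SNF 1^1
Ȟ^0 = (4 − 2) − 0 = 2, so Ȟ^0 ≅ Z^2
Ȟ^1 = (3 − 1) − 2 = 0, so Ȟ^1 ≅ 0
Ȟ^2 = (1 − 0) − 1 = 0, so Ȟ^2 ≅ 0


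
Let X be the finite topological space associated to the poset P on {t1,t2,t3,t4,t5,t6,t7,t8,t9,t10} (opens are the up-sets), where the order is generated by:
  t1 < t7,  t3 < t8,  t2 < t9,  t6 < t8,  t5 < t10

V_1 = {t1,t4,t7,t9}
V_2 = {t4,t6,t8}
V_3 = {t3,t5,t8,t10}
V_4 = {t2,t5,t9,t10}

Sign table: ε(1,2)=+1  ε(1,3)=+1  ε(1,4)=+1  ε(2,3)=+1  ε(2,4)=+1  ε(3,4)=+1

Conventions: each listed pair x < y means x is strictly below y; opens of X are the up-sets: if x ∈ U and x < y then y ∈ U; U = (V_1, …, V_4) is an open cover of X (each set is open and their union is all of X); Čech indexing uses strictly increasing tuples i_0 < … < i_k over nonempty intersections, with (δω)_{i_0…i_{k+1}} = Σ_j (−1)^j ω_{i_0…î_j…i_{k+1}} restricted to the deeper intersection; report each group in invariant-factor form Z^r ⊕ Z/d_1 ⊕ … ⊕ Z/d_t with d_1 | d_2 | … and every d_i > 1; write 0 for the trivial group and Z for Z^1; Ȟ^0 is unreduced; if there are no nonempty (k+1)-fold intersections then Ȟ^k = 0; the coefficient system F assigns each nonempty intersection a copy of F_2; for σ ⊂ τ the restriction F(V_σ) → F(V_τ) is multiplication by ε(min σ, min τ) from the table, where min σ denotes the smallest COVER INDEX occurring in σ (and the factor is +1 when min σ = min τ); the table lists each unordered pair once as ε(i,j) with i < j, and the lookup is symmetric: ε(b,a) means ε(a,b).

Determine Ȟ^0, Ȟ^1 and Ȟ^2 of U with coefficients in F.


nonempty intersections:
  V12={t4} V14={t9} V23={t8} V34={t5,t10}
C dims 4,4; δ0: rk_F2 3
Ȟ^0: (4−3)−0=1 ⇒ Z/2
Ȟ^1: (4−0)−3=1 ⇒ Z/2
Ȟ^2: (0−0)−0=0 ⇒ 0

Ȟ^0(U;F) ≅ Z/2,  Ȟ^1(U;F) ≅ Z/2,  Ȟ^2(U;F) ≅ 0


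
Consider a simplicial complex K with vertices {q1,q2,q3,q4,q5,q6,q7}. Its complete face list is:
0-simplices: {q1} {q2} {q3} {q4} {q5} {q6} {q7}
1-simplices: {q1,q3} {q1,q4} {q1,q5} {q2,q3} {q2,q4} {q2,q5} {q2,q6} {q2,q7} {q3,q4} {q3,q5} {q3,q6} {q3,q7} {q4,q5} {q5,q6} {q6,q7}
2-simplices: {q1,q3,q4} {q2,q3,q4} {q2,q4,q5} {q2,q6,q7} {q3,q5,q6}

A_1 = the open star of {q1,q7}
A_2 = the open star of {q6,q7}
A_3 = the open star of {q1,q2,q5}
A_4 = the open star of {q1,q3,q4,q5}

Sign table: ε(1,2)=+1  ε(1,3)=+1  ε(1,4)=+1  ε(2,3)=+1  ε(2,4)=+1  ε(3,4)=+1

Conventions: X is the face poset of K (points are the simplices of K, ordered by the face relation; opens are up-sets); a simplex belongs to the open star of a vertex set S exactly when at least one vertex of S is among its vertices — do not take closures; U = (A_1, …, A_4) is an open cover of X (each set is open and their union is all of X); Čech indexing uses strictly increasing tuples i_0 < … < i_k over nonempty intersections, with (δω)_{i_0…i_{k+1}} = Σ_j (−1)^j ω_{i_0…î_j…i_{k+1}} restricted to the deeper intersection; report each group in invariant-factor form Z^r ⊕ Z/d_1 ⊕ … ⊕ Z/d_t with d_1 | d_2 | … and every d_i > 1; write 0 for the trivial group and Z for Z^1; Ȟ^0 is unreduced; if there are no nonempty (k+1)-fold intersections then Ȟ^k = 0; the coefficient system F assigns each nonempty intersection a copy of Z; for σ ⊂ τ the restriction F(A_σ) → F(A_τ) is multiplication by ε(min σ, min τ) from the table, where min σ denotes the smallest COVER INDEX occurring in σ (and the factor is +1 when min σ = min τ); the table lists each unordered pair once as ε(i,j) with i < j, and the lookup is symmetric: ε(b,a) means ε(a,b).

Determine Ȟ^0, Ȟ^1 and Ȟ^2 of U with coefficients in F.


cover nerve:
  A1={{q1},{q7},{q1,q3},{q1,q4},{q1,q5},{q2,q7},{q3,q7},{q6,q7},{q1,q3,q4},{q2,q6,q7}} A2={{q6},{q7},{q2,q6},{q2,q7},{q3,q6},{q3,q7},{q5,q6},{q6,q7},{q2,q6,q7},{q3,q5,q6}} A3={{q1},{q2},{q5},{q1,q3},{q1,q4},{q1,q5},{q2,q3},{q2,q4},{q2,q5},{q2,q6},{q2,q7},{q3,q5},{q4,q5},{q5,q6},{q1,q3,q4},{q2,q3,q4},{q2,q4,q5},{q2,q6,q7},{q3,q5,q6}} A4={{q1},{q3},{q4},{q5},{q1,q3},{q1,q4},{q1,q5},{q2,q3},{q2,q4},{q2,q5},{q3,q4},{q3,q5},{q3,q6},{q3,q7},{q4,q5},{q5,q6},{q1,q3,q4},{q2,q3,q4},{q2,q4,q5},{q3,q5,q6}}
  A12={{q7},{q2,q7},{q3,q7},{q6,q7},{q2,q6,q7}} A13={{q1},{q1,q3},{q1,q4},{q1,q5},{q2,q7},{q1,q3,q4},{q2,q6,q7}} A14={{q1},{q1,q3},{q1,q4},{q1,q5},{q3,q7},{q1,q3,q4}} A23={{q2,q6},{q2,q7},{q5,q6},{q2,q6,q7},{q3,q5,q6}} A24={{q3,q6},{q3,q7},{q5,q6},{q3,q5,q6}} A34={{q1},{q5},{q1,q3},{q1,q4},{q1,q5},{q2,q3},{q2,q4},{q2,q5},{q3,q5},{q4,q5},{q5,q6},{q1,q3,q4},{q2,q3,q4},{q2,q4,q5},{q3,q5,q6}}
  A123={{q2,q7},{q2,q6,q7}} A124={{q3,q7}} A134={{q1},{q1,q3},{q1,q4},{q1,q5},{q1,q3,q4}} A234={{q5,q6},{q3,q5,q6}}
C dims 4,6,4; δ0: rk 3, SNF 1^3; δ1: rk 3, SNF 1^3
Ȟ^0: (4−3)−0=1 ⇒ Z
Ȟ^1: (6−3)−3=0 ⇒ 0
Ȟ^2: (4−0)−3=1 ⇒ Z

Ȟ^0(U;F) ≅ Z, Ȟ^1(U;F) ≅ 0, Ȟ^2(U;F) ≅ Z


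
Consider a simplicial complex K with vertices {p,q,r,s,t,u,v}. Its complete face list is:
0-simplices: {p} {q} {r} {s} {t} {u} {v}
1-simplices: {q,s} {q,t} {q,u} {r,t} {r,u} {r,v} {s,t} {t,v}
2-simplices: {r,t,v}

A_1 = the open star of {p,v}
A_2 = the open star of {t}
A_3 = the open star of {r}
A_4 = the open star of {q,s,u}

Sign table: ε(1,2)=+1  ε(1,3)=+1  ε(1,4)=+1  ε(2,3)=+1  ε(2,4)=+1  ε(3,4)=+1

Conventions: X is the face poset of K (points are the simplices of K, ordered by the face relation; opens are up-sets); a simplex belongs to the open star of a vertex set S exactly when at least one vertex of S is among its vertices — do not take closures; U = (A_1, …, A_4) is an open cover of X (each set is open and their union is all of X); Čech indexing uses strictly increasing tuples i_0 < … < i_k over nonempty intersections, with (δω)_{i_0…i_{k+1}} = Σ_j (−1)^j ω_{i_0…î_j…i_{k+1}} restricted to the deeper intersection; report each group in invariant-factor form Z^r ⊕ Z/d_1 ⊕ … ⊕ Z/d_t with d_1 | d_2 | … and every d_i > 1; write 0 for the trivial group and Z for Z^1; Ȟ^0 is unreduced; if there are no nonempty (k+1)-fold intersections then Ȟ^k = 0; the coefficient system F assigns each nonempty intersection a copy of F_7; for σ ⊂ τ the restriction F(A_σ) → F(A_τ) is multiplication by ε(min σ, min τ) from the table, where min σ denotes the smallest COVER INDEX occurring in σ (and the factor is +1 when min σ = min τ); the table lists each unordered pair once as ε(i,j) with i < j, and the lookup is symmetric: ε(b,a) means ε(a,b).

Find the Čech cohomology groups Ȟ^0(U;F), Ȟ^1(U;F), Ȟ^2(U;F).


intersection data:
  A1={{p},{v},{r,v},{t,v},{r,t,v}} A2={{t},{q,t},{r,t},{s,t},{t,v},{r,t,v}} A3={{r},{r,t},{r,u},{r,v},{r,t,v}} A4={{q},{s},{u},{q,s},{q,t},{q,u},{r,u},{s,t}}
  A12={{t,v},{r,t,v}} A13={{r,v},{r,t,v}} A23={{r,t},{r,t,v}} A24={{q,t},{s,t}} A34={{r,u}}
  A123={{r,t,v}}
C dims 4,5,1; δ0: rk_F7 3; δ1: rk_F7 1
Ȟ^0 = (4 − 3) − 0 = 1, so Ȟ^0 ≅ Z/7
Ȟ^1 = (5 − 1) − 3 = 1, so Ȟ^1 ≅ Z/7
Ȟ^2 = (1 − 0) − 1 = 0, so Ȟ^2 ≅ 0

Ȟ^0 = Z/7, Ȟ^1 = Z/7, Ȟ^2 = 0


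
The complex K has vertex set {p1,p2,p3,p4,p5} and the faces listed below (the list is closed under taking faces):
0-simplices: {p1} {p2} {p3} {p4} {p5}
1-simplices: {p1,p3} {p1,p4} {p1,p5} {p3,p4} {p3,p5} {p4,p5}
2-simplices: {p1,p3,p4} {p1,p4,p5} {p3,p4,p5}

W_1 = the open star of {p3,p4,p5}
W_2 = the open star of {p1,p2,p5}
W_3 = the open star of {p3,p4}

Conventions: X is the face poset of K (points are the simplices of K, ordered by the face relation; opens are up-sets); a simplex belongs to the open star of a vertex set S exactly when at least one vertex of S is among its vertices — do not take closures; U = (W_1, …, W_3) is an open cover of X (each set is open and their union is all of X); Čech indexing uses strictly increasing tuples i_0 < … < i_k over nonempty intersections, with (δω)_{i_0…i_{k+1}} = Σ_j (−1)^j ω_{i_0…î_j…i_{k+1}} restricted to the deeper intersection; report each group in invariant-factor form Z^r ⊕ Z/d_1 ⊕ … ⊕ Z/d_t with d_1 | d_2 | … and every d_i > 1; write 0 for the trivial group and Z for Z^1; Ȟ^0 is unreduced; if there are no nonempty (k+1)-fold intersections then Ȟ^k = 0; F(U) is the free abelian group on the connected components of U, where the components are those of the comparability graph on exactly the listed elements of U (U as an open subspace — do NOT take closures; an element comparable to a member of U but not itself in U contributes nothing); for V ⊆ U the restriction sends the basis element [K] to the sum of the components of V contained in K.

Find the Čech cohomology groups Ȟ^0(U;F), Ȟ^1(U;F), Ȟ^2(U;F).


Ȟ^0(U;F) ≅ Z^2; Ȟ^1(U;F) ≅ 0; Ȟ^2(U;F) ≅ 0

nonempty overlaps:
  W1={{p3},{p4},{p5},{p1,p3},{p1,p4},{p1,p5},{p3,p4},{p3,p5},{p4,p5},{p1,p3,p4},{p1,p4,p5},{p3,p4,p5}} W2={{p1},{p2},{p5},{p1,p3},{p1,p4},{p1,p5},{p3,p5},{p4,p5},{p1,p3,p4},{p1,p4,p5},{p3,p4,p5}} W3={{p3},{p4},{p1,p3},{p1,p4},{p3,p4},{p3,p5},{p4,p5},{p1,p3,p4},{p1,p4,p5},{p3,p4,p5}}
  W12={{p5},{p1,p3},{p1,p4},{p1,p5},{p3,p5},{p4,p5},{p1,p3,p4},{p1,p4,p5},{p3,p4,p5}} W13={{p3},{p4},{p1,p3},{p1,p4},{p3,p4},{p3,p5},{p4,p5},{p1,p3,p4},{p1,p4,p5},{p3,p4,p5}} W23={{p1,p3},{p1,p4},{p3,p5},{p4,p5},{p1,p3,p4},{p1,p4,p5},{p3,p4,p5}}
  W123={{p1,p3},{p1,p4},{p3,p5},{p4,p5},{p1,p3,p4},{p1,p4,p5},{p3,p4,p5}}
components per intersection:
  W1: {{p3},{p4},{p5},{p1,p3},{p1,p4},{p1,p5},{p3,p4},{p3,p5},{p4,p5},{p1,p3,p4},{p1,p4,p5},{p3,p4,p5}}
  W2: {{p1},{p5},{p1,p3},{p1,p4},{p1,p5},{p3,p5},{p4,p5},{p1,p3,p4},{p1,p4,p5},{p3,p4,p5}} {{p2}}
  W3: {{p3},{p4},{p1,p3},{p1,p4},{p3,p4},{p3,p5},{p4,p5},{p1,p3,p4},{p1,p4,p5},{p3,p4,p5}}
  W12: {{p5},{p1,p3},{p1,p4},{p1,p5},{p3,p5},{p4,p5},{p1,p3,p4},{p1,p4,p5},{p3,p4,p5}}
  W13: {{p3},{p4},{p1,p3},{p1,p4},{p3,p4},{p3,p5},{p4,p5},{p1,p3,p4},{p1,p4,p5},{p3,p4,p5}}
  W23: {{p1,p3},{p1,p4},{p3,p5},{p4,p5},{p1,p3,p4},{p1,p4,p5},{p3,p4,p5}}
  W123: {{p1,p3},{p1,p4},{p3,p5},{p4,p5},{p1,p3,p4},{p1,p4,p5},{p3,p4,p5}}
C dims 4,3,1; δ0: rk 2, SNF 1^2; δ1: rk 1, SNF 1^1
degree 0: 4−2−0 = 2 → Ȟ^0 ≅ Z^2
degree 1: 3−1−2 = 0 → Ȟ^1 ≅ 0
degree 2: 1−0−1 = 0 → Ȟ^2 ≅ 0


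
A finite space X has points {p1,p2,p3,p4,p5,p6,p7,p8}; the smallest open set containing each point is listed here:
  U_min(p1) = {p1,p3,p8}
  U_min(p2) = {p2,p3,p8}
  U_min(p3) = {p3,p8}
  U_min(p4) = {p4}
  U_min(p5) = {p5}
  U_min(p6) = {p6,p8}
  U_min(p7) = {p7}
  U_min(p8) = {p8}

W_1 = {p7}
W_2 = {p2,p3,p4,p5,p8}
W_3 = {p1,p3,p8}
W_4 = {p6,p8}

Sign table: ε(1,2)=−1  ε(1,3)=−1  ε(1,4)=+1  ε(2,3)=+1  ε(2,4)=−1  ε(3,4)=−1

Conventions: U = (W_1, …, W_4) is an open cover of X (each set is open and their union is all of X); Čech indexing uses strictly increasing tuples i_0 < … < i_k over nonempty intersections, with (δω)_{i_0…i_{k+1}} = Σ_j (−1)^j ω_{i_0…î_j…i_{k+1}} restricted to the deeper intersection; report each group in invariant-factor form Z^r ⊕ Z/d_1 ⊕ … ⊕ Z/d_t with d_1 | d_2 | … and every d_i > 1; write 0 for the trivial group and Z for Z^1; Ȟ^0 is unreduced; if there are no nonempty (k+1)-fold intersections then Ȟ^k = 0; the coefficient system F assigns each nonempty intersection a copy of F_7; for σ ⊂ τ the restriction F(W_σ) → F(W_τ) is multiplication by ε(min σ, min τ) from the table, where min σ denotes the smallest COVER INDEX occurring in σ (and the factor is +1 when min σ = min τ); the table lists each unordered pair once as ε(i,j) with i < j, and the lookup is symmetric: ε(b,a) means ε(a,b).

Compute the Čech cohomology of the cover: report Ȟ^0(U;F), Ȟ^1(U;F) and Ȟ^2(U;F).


intersection data:
  W23={p3,p8} W24={p8} W34={p8}
  W234={p8}
C dims 4,3,1; δ0: rk_F7 2; δ1: rk_F7 1
Ȟ^0 = (4 − 2) − 0 = 2, so Ȟ^0 ≅ Z/7 ⊕ Z/7
Ȟ^1 = (3 − 1) − 2 = 0, so Ȟ^1 ≅ 0
Ȟ^2 = (1 − 0) − 1 = 0, so Ȟ^2 ≅ 0

Ȟ^0 = Z/7 ⊕ Z/7, Ȟ^1 = 0 and Ȟ^2 = 0


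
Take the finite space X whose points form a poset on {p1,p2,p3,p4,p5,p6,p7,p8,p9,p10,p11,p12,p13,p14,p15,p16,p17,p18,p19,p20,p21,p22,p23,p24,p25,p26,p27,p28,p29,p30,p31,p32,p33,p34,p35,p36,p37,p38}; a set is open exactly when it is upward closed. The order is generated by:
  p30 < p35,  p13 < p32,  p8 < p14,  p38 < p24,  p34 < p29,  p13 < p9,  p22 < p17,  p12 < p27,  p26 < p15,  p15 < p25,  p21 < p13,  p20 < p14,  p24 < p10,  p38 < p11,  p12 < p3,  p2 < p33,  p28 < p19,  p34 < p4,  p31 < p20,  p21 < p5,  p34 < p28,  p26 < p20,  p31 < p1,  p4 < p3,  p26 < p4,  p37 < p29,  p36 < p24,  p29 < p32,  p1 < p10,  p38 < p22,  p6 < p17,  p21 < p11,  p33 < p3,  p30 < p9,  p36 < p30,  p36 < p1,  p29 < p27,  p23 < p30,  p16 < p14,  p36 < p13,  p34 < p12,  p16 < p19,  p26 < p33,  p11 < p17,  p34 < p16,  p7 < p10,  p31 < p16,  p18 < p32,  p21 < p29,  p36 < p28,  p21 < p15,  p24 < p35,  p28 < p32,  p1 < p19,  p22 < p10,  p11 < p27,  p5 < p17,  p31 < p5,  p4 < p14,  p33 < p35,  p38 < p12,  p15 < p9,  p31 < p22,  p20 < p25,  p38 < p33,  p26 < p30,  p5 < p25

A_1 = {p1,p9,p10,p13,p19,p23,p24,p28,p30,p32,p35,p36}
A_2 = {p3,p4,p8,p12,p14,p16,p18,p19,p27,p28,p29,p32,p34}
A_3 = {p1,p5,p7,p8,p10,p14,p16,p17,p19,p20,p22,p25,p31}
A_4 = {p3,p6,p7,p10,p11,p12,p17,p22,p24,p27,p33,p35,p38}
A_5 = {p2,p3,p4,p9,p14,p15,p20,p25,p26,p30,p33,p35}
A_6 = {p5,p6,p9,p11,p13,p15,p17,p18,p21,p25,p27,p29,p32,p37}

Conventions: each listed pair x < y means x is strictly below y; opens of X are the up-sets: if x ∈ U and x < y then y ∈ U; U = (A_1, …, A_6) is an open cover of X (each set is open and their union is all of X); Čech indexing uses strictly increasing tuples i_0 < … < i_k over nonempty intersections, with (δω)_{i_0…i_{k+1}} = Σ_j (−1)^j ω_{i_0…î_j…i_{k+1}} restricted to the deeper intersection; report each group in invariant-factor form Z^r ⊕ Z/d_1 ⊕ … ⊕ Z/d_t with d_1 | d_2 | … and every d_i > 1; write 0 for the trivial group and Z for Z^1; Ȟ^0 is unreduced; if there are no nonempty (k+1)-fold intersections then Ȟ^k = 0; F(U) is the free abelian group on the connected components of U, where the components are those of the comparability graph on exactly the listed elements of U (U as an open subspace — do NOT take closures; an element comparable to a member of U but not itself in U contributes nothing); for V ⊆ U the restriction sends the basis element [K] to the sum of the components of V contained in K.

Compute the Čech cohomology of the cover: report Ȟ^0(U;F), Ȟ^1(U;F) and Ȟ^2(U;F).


nerve simplices:
  A12={p19,p28,p32} A13={p1,p10,p19} A14={p10,p24,p35} A15={p9,p30,p35} A16={p9,p13,p32} A23={p8,p14,p16,p19} A24={p3,p12,p27} A25={p3,p4,p14} A26={p18,p27,p29,p32} A34={p7,p10,p17,p22} A35={p14,p20,p25} A36={p5,p17,p25} A45={p3,p33,p35} A46={p6,p11,p17,p27} A56={p9,p15,p25}
  A123={p19} A126={p32} A134={p10} A145={p35} A156={p9} A235={p14} A245={p3} A246={p27} A346={p17} A356={p25}
components per intersection:
  A1: {p1,p9,p10,p13,p19,p23,p24,p28,p30,p32,p35,p36}
  A2: {p3,p4,p8,p12,p14,p16,p18,p19,p27,p28,p29,p32,p34}
  A3: {p1,p5,p7,p8,p10,p14,p16,p17,p19,p20,p22,p25,p31}
  A4: {p3,p6,p7,p10,p11,p12,p17,p22,p24,p27,p33,p35,p38}
  A5: {p2,p3,p4,p9,p14,p15,p20,p25,p26,p30,p33,p35}
  A6: {p5,p6,p9,p11,p13,p15,p17,p18,p21,p25,p27,p29,p32,p37}
  A12: {p19,p28,p32}
  A13: {p1,p10,p19}
  A14: {p10,p24,p35}
  A15: {p9,p30,p35}
  A16: {p9,p13,p32}
  A23: {p8,p14,p16,p19}
  A24: {p3,p12,p27}
  A25: {p3,p4,p14}
  A26: {p18,p27,p29,p32}
  A34: {p7,p10,p17,p22}
  A35: {p14,p20,p25}
  A36: {p5,p17,p25}
  A45: {p3,p33,p35}
  A46: {p6,p11,p17,p27}
  A56: {p9,p15,p25}
  A123: {p19}
  A126: {p32}
  A134: {p10}
  A145: {p35}
  A156: {p9}
  A235: {p14}
  A245: {p3}
  A246: {p27}
  A346: {p17}
  A356: {p25}
C dims 6,15,10; δ0: rk 5, SNF 1^5; δ1: rk 10, SNF 1^9·2
degree 0: 6−5−0 = 1 → Ȟ^0 ≅ Z
degree 1: 15−10−5 = 0 → Ȟ^1 ≅ 0
degree 2: 10−0−10 = 0 plus torsion [2] → Ȟ^2 ≅ Z/2

Ȟ^0(U;F) ≅ Z, Ȟ^1(U;F) ≅ 0, Ȟ^2(U;F) ≅ Z/2


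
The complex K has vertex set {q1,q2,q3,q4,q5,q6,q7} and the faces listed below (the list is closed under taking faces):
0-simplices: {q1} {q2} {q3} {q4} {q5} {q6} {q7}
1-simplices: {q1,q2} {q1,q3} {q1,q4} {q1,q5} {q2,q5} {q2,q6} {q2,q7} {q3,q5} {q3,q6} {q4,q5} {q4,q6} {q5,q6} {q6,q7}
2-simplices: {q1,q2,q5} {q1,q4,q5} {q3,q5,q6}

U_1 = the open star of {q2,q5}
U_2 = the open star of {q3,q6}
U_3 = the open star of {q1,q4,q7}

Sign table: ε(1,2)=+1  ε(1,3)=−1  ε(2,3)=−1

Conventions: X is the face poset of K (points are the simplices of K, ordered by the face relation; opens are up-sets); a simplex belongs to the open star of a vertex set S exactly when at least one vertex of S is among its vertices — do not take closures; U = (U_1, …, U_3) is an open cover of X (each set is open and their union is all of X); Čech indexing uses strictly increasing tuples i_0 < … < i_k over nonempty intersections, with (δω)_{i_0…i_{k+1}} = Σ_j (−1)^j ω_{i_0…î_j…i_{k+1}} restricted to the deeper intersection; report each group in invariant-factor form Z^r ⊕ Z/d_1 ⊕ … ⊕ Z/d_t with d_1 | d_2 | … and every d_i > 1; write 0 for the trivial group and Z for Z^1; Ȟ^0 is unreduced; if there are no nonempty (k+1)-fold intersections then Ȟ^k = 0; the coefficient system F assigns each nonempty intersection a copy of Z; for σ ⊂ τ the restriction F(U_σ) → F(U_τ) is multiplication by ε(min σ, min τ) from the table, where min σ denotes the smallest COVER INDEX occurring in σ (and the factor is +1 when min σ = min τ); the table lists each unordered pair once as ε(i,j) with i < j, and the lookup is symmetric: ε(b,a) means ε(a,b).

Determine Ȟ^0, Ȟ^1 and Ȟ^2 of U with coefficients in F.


nerve of the cover:
  U1={{q2},{q5},{q1,q2},{q1,q5},{q2,q5},{q2,q6},{q2,q7},{q3,q5},{q4,q5},{q5,q6},{q1,q2,q5},{q1,q4,q5},{q3,q5,q6}} U2={{q3},{q6},{q1,q3},{q2,q6},{q3,q5},{q3,q6},{q4,q6},{q5,q6},{q6,q7},{q3,q5,q6}} U3={{q1},{q4},{q7},{q1,q2},{q1,q3},{q1,q4},{q1,q5},{q2,q7},{q4,q5},{q4,q6},{q6,q7},{q1,q2,q5},{q1,q4,q5}}
  U12={{q2,q6},{q3,q5},{q5,q6},{q3,q5,q6}} U13={{q1,q2},{q1,q5},{q2,q7},{q4,q5},{q1,q2,q5},{q1,q4,q5}} U23={{q1,q3},{q4,q6},{q6,q7}}
C dims 3,3; δ0: rk 2, SNF 1^2
Ȟ^0 = (3 − 2) − 0 = 1, so Ȟ^0 ≅ Z
Ȟ^1 = (3 − 0) − 2 = 1, so Ȟ^1 ≅ Z
Ȟ^2 = (0 − 0) − 0 = 0, so Ȟ^2 ≅ 0

Ȟ^0(U;F) ≅ Z; Ȟ^1(U;F) ≅ Z; Ȟ^2(U;F) ≅ 0


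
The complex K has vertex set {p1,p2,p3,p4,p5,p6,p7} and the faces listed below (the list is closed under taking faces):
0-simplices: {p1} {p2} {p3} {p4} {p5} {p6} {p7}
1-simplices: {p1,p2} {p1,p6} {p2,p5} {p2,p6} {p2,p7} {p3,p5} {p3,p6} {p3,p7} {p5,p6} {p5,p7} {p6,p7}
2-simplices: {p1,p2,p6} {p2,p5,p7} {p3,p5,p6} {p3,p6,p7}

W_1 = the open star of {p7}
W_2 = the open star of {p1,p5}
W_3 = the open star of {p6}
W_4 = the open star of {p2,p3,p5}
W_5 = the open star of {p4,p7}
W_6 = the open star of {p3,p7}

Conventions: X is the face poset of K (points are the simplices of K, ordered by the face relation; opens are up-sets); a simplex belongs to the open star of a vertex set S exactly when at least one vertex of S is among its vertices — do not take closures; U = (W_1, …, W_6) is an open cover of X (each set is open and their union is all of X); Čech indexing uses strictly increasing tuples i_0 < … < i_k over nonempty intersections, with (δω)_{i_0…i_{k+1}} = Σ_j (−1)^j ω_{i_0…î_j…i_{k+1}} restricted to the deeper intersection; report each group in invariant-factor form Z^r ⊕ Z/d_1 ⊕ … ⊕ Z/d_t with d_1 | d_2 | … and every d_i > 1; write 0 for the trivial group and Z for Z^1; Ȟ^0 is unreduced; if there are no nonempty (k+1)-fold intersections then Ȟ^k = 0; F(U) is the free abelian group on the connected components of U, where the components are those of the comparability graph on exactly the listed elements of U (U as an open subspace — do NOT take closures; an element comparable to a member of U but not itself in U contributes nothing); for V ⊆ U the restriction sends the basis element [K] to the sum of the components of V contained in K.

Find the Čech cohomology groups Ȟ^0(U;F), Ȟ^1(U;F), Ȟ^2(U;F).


nerve simplices:
  W1={{p7},{p2,p7},{p3,p7},{p5,p7},{p6,p7},{p2,p5,p7},{p3,p6,p7}} W2={{p1},{p5},{p1,p2},{p1,p6},{p2,p5},{p3,p5},{p5,p6},{p5,p7},{p1,p2,p6},{p2,p5,p7},{p3,p5,p6}} W3={{p6},{p1,p6},{p2,p6},{p3,p6},{p5,p6},{p6,p7},{p1,p2,p6},{p3,p5,p6},{p3,p6,p7}} W4={{p2},{p3},{p5},{p1,p2},{p2,p5},{p2,p6},{p2,p7},{p3,p5},{p3,p6},{p3,p7},{p5,p6},{p5,p7},{p1,p2,p6},{p2,p5,p7},{p3,p5,p6},{p3,p6,p7}} W5={{p4},{p7},{p2,p7},{p3,p7},{p5,p7},{p6,p7},{p2,p5,p7},{p3,p6,p7}} W6={{p3},{p7},{p2,p7},{p3,p5},{p3,p6},{p3,p7},{p5,p7},{p6,p7},{p2,p5,p7},{p3,p5,p6},{p3,p6,p7}}
  W12={{p5,p7},{p2,p5,p7}} W13={{p6,p7},{p3,p6,p7}} W14={{p2,p7},{p3,p7},{p5,p7},{p2,p5,p7},{p3,p6,p7}} W15={{p7},{p2,p7},{p3,p7},{p5,p7},{p6,p7},{p2,p5,p7},{p3,p6,p7}} W16={{p7},{p2,p7},{p3,p7},{p5,p7},{p6,p7},{p2,p5,p7},{p3,p6,p7}} W23={{p1,p6},{p5,p6},{p1,p2,p6},{p3,p5,p6}} W24={{p5},{p1,p2},{p2,p5},{p3,p5},{p5,p6},{p5,p7},{p1,p2,p6},{p2,p5,p7},{p3,p5,p6}} W25={{p5,p7},{p2,p5,p7}} W26={{p3,p5},{p5,p7},{p2,p5,p7},{p3,p5,p6}} W34={{p2,p6},{p3,p6},{p5,p6},{p1,p2,p6},{p3,p5,p6},{p3,p6,p7}} W35={{p6,p7},{p3,p6,p7}} W36={{p3,p6},{p6,p7},{p3,p5,p6},{p3,p6,p7}} W45={{p2,p7},{p3,p7},{p5,p7},{p2,p5,p7},{p3,p6,p7}} W46={{p3},{p2,p7},{p3,p5},{p3,p6},{p3,p7},{p5,p7},{p2,p5,p7},{p3,p5,p6},{p3,p6,p7}} W56={{p7},{p2,p7},{p3,p7},{p5,p7},{p6,p7},{p2,p5,p7},{p3,p6,p7}}
  W124={{p5,p7},{p2,p5,p7}} W125={{p5,p7},{p2,p5,p7}} W126={{p5,p7},{p2,p5,p7}} W134={{p3,p6,p7}} W135={{p6,p7},{p3,p6,p7}} W136={{p6,p7},{p3,p6,p7}} W145={{p2,p7},{p3,p7},{p5,p7},{p2,p5,p7},{p3,p6,p7}} W146={{p2,p7},{p3,p7},{p5,p7},{p2,p5,p7},{p3,p6,p7}} W156={{p7},{p2,p7},{p3,p7},{p5,p7},{p6,p7},{p2,p5,p7},{p3,p6,p7}} W234={{p5,p6},{p1,p2,p6},{p3,p5,p6}} W236={{p3,p5,p6}} W245={{p5,p7},{p2,p5,p7}} W246={{p3,p5},{p5,p7},{p2,p5,p7},{p3,p5,p6}} W256={{p5,p7},{p2,p5,p7}} W345={{p3,p6,p7}} W346={{p3,p6},{p3,p5,p6},{p3,p6,p7}} W356={{p6,p7},{p3,p6,p7}} W456={{p2,p7},{p3,p7},{p5,p7},{p2,p5,p7},{p3,p6,p7}}
  W1245={{p5,p7},{p2,p5,p7}} W1246={{p5,p7},{p2,p5,p7}} W1256={{p5,p7},{p2,p5,p7}} W1345={{p3,p6,p7}} W1346={{p3,p6,p7}} W1356={{p6,p7},{p3,p6,p7}} W1456={{p2,p7},{p3,p7},{p5,p7},{p2,p5,p7},{p3,p6,p7}} W2346={{p3,p5,p6}} W2456={{p5,p7},{p2,p5,p7}} W3456={{p3,p6,p7}}
  W12456={{p5,p7},{p2,p5,p7}} W13456={{p3,p6,p7}}
components per intersection:
  W1: {{p7},{p2,p7},{p3,p7},{p5,p7},{p6,p7},{p2,p5,p7},{p3,p6,p7}}
  W2: {{p1},{p1,p2},{p1,p6},{p1,p2,p6}} {{p5},{p2,p5},{p3,p5},{p5,p6},{p5,p7},{p2,p5,p7},{p3,p5,p6}}
  W3: {{p6},{p1,p6},{p2,p6},{p3,p6},{p5,p6},{p6,p7},{p1,p2,p6},{p3,p5,p6},{p3,p6,p7}}
  W4: {{p2},{p3},{p5},{p1,p2},{p2,p5},{p2,p6},{p2,p7},{p3,p5},{p3,p6},{p3,p7},{p5,p6},{p5,p7},{p1,p2,p6},{p2,p5,p7},{p3,p5,p6},{p3,p6,p7}}
  W5: {{p4}} {{p7},{p2,p7},{p3,p7},{p5,p7},{p6,p7},{p2,p5,p7},{p3,p6,p7}}
  W6: {{p3},{p7},{p2,p7},{p3,p5},{p3,p6},{p3,p7},{p5,p7},{p6,p7},{p2,p5,p7},{p3,p5,p6},{p3,p6,p7}}
  W12: {{p5,p7},{p2,p5,p7}}
  W13: {{p6,p7},{p3,p6,p7}}
  W14: {{p2,p7},{p5,p7},{p2,p5,p7}} {{p3,p7},{p3,p6,p7}}
  W15: {{p7},{p2,p7},{p3,p7},{p5,p7},{p6,p7},{p2,p5,p7},{p3,p6,p7}}
  W16: {{p7},{p2,p7},{p3,p7},{p5,p7},{p6,p7},{p2,p5,p7},{p3,p6,p7}}
  W23: {{p1,p6},{p1,p2,p6}} {{p5,p6},{p3,p5,p6}}
  W24: {{p5},{p2,p5},{p3,p5},{p5,p6},{p5,p7},{p2,p5,p7},{p3,p5,p6}} {{p1,p2},{p1,p2,p6}}
  W25: {{p5,p7},{p2,p5,p7}}
  W26: {{p3,p5},{p3,p5,p6}} {{p5,p7},{p2,p5,p7}}
  W34: {{p2,p6},{p1,p2,p6}} {{p3,p6},{p5,p6},{p3,p5,p6},{p3,p6,p7}}
  W35: {{p6,p7},{p3,p6,p7}}
  W36: {{p3,p6},{p6,p7},{p3,p5,p6},{p3,p6,p7}}
  W45: {{p2,p7},{p5,p7},{p2,p5,p7}} {{p3,p7},{p3,p6,p7}}
  W46: {{p3},{p3,p5},{p3,p6},{p3,p7},{p3,p5,p6},{p3,p6,p7}} {{p2,p7},{p5,p7},{p2,p5,p7}}
  W56: {{p7},{p2,p7},{p3,p7},{p5,p7},{p6,p7},{p2,p5,p7},{p3,p6,p7}}
  W124: {{p5,p7},{p2,p5,p7}}
  W125: {{p5,p7},{p2,p5,p7}}
  W126: {{p5,p7},{p2,p5,p7}}
  W134: {{p3,p6,p7}}
  W135: {{p6,p7},{p3,p6,p7}}
  W136: {{p6,p7},{p3,p6,p7}}
  W145: {{p2,p7},{p5,p7},{p2,p5,p7}} {{p3,p7},{p3,p6,p7}}
  W146: {{p2,p7},{p5,p7},{p2,p5,p7}} {{p3,p7},{p3,p6,p7}}
  W156: {{p7},{p2,p7},{p3,p7},{p5,p7},{p6,p7},{p2,p5,p7},{p3,p6,p7}}
  W234: {{p5,p6},{p3,p5,p6}} {{p1,p2,p6}}
  W236: {{p3,p5,p6}}
  W245: {{p5,p7},{p2,p5,p7}}
  W246: {{p3,p5},{p3,p5,p6}} {{p5,p7},{p2,p5,p7}}
  W256: {{p5,p7},{p2,p5,p7}}
  W345: {{p3,p6,p7}}
  W346: {{p3,p6},{p3,p5,p6},{p3,p6,p7}}
  W356: {{p6,p7},{p3,p6,p7}}
  W456: {{p2,p7},{p5,p7},{p2,p5,p7}} {{p3,p7},{p3,p6,p7}}
  W1245: {{p5,p7},{p2,p5,p7}}
  W1246: {{p5,p7},{p2,p5,p7}}
  W1256: {{p5,p7},{p2,p5,p7}}
  W1345: {{p3,p6,p7}}
  W1346: {{p3,p6,p7}}
  W1356: {{p6,p7},{p3,p6,p7}}
  W1456: {{p2,p7},{p5,p7},{p2,p5,p7}} {{p3,p7},{p3,p6,p7}}
  W2346: {{p3,p5,p6}}
  W2456: {{p5,p7},{p2,p5,p7}}
  W3456: {{p3,p6,p7}}
  W12456: {{p5,p7},{p2,p5,p7}}
  W13456: {{p3,p6,p7}}
C dims 8,22,23,11; δ0: rk 6, SNF 1^6; δ1: rk 14, SNF 1^14; δ2: rk 9, SNF 1^9
degree 0: 8−6−0 = 2 → Ȟ^0 ≅ Z^2
degree 1: 22−14−6 = 2 → Ȟ^1 ≅ Z^2
degree 2: 23−9−14 = 0 → Ȟ^2 ≅ 0

Ȟ^0 = Z^2,  Ȟ^1 = Z^2,  Ȟ^2 = 0
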